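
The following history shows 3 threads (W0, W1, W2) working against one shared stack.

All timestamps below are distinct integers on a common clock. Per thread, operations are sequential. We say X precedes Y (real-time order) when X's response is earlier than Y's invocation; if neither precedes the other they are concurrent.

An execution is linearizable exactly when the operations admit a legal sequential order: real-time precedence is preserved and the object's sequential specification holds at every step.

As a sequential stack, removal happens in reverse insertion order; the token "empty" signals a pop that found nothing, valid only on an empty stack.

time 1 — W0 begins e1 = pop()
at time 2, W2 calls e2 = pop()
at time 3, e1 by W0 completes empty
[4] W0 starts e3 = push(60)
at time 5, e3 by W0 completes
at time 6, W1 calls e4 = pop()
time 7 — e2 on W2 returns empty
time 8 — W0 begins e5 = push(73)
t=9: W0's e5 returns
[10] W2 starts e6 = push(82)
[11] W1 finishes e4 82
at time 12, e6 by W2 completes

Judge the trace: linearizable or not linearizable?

one valid linearization: e1, e2, e3, e5, e6, e4
1. e1 pop() → empty, leaving stack <>
2. e2 pop() → empty, leaving stack <>
3. e3 push(60), leaving stack <60>
4. e5 push(73), leaving stack <60,73>
5. e6 push(82), leaving stack <60,73,82>
6. e4 pop() → 82, leaving stack <60,73>

linearizable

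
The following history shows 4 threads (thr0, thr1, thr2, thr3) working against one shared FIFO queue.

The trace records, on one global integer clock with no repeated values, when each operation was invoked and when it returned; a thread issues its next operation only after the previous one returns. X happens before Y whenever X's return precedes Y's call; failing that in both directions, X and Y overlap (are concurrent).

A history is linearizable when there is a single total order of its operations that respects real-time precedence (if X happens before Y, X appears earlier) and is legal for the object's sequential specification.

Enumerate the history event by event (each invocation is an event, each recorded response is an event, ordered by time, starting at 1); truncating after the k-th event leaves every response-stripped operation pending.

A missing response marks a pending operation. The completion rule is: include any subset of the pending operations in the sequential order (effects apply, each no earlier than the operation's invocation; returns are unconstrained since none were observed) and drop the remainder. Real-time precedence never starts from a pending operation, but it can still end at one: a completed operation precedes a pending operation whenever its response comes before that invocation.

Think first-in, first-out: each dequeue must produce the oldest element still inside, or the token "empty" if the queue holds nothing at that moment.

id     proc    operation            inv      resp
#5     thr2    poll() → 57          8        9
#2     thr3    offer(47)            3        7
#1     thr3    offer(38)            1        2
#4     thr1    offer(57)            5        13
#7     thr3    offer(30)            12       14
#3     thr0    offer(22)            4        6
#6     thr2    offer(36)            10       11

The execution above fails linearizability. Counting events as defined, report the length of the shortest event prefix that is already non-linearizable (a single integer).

9

events 1..8 are still linearizable — one witness is #1, #2, #3:
1. #1 offer(38), leaving queue <38>
2. #2 offer(47), leaving queue <38,47>
3. #3 offer(22), leaving queue <38,47,22>
adding event 9 (#5 responds at 9) leaves no legal real-time order
include/drop combinations of the 1 pending operation (#4) were all tried; none helps
one such order, #1, #2, #3, #5 (pending dropped), breaks at step 4 where #5 poll() → 57 is illegal
one such order, #1, #3, #2, #5 (pending dropped), breaks at step 4 where #5 poll() → 57 is illegal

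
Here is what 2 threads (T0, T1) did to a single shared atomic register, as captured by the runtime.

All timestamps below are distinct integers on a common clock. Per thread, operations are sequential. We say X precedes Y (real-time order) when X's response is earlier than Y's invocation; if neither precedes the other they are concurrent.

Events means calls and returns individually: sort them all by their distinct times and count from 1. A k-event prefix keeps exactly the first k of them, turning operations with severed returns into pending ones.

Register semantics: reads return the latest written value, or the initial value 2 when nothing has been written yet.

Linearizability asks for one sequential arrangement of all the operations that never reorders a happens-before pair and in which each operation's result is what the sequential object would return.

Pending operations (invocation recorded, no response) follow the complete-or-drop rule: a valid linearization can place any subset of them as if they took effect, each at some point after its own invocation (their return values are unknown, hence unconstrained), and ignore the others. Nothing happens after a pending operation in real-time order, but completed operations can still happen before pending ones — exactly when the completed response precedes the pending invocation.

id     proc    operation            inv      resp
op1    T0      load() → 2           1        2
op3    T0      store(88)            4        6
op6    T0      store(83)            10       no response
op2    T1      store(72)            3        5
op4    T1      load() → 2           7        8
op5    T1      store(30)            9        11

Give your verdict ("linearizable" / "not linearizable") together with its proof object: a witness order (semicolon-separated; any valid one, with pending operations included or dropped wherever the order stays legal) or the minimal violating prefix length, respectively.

prefix check: 1..7 passes, 1..8 fails once op4's time-8 response joins
real-time-consistent orders of the 4 completed operations: 2 — all fail the atomic register replay
sample order op1, op2, op3, op4 stalls at step 4 — op4 load() → 2 has no legal effect
sample order op1, op3, op2, op4 stalls at step 4 — op4 load() → 2 has no legal effect

not linearizable — minimal violating prefix: 8 events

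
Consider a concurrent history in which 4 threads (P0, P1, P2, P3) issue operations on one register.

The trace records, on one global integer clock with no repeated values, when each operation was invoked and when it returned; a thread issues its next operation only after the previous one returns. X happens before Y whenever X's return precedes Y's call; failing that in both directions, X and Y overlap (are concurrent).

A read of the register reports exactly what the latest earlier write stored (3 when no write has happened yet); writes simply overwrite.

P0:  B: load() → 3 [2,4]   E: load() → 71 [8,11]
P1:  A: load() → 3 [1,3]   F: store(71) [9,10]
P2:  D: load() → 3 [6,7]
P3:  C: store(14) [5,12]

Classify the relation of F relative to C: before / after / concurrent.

concurrent

F spans [9,10], C spans [5,12]
the intervals overlap in both directions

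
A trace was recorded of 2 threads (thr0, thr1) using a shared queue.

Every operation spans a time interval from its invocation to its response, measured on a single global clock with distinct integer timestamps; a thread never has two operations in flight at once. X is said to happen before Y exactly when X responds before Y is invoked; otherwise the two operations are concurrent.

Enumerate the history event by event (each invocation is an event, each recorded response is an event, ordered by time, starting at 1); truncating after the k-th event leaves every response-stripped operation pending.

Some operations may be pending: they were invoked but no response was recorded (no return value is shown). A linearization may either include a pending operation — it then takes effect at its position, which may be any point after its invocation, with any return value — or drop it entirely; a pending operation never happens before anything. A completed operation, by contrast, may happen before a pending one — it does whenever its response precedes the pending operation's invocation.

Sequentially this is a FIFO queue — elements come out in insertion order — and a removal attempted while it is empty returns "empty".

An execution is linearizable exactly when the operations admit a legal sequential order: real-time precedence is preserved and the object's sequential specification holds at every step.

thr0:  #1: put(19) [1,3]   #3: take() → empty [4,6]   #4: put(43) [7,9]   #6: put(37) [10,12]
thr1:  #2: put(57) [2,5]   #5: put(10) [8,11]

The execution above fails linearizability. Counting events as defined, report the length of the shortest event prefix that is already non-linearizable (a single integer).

6

one valid order for events 1..5 is #1, #2:
after step 1 (#1 put(19)): queue <19>
after step 2 (#2 put(57)): queue <19,57>
at event 6 (#3's time-6 response) nothing linearizes any more
one such order, #1, #2, #3, breaks at step 3 where #3 take() → empty is illegal
one such order, #1, #3, #2, breaks at step 2 where #3 take() → empty is illegal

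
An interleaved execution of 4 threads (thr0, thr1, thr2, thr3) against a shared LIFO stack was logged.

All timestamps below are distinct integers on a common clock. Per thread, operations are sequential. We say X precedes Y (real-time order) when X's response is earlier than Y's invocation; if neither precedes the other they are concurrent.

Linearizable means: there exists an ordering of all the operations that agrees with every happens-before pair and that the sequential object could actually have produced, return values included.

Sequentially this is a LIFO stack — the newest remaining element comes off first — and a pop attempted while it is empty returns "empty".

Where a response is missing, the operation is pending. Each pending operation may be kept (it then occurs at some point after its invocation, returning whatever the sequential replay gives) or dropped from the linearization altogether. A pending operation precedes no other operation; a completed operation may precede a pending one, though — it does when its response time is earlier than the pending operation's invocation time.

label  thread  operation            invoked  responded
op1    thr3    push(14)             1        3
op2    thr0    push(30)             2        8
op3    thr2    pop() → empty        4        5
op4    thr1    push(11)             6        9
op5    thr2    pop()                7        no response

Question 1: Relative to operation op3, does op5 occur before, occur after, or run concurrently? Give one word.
op5 spans [7,…), op3 spans [4,5]
resp(op3)=5 < inv(op5)=7

after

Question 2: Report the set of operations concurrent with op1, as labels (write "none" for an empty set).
overlap test against op1 [1,3]: concurrent iff the interval meets 1..3
op2 [2,8]: concurrent
op3 [4,5]: after
op4 [6,9]: after
op5 [7,…): after

op2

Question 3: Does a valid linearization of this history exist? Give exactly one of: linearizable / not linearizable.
prefix check: 1..4 passes, 1..5 fails once op3's time-5 response joins
exhaustive check: the 2 completed LIFO stack ops admit one real-time order; illegal
no completion choice of the 1 pending operation (op2) rescues it — every subset was tried
sample order op1, op3 (pending dropped) stalls at step 2 — op3 pop() → empty has no legal effect

not linearizable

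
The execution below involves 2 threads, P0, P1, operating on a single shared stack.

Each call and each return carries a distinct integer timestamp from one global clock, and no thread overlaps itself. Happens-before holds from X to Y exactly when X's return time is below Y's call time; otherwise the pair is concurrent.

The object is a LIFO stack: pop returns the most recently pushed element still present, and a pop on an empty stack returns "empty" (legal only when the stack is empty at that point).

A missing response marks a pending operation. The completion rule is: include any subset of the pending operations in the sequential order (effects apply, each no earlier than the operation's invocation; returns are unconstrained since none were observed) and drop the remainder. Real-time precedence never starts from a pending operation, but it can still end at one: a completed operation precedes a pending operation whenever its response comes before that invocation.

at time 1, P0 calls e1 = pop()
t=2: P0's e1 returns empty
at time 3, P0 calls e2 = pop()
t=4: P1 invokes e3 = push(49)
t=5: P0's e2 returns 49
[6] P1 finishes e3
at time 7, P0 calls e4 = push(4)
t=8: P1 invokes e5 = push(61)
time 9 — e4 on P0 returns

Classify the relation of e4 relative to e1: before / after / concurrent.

after

e4 spans [7,9], e1 spans [1,2]
resp(e1)=2 < inv(e4)=7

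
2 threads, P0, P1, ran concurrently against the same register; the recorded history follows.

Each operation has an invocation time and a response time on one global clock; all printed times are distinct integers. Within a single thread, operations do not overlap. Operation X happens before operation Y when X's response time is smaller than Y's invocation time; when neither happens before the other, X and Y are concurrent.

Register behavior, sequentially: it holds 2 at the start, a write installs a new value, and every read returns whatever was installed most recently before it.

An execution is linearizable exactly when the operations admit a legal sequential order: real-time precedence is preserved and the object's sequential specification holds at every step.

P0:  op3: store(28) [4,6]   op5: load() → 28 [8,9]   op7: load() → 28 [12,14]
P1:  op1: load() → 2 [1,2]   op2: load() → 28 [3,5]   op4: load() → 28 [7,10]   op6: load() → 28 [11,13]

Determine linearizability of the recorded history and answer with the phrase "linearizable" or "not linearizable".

witness order: op1, op3, op2, op4, op5, op6, op7
step 1: op1 load() → 2 — value 2
step 2: op3 store(28) — value 28
step 3: op2 load() → 28 — value 28
step 4: op4 load() → 28 — value 28
step 5: op5 load() → 28 — value 28
step 6: op6 load() → 28 — value 28
step 7: op7 load() → 28 — value 28

linearizable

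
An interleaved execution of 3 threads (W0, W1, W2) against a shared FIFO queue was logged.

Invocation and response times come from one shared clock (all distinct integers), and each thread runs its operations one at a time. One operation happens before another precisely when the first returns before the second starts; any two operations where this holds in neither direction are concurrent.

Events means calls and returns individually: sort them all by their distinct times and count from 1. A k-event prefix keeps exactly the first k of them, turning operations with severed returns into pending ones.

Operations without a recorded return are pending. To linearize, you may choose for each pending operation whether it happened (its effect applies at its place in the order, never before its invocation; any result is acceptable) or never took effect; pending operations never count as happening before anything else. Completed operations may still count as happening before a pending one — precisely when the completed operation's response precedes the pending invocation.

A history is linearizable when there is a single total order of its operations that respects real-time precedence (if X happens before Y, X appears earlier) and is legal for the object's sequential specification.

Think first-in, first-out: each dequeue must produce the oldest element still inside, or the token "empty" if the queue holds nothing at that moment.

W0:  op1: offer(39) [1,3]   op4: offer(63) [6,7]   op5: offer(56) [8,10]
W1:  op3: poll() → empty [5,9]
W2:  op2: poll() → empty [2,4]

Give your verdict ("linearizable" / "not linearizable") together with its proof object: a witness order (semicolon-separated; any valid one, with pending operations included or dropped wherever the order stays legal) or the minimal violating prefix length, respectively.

events 1..8 are fine; event 9 — the response of op3 at time 9 — makes the prefix non-linearizable
every one of the 4 real-time-consistent orders over 4 completed FIFO queue ops fails the sequential spec
including or dropping the 1 pending operation (op5) in any combination fails
e.g. op1, op2, op3, op4 (pending dropped): illegal at step 2, since op2 poll() → empty cannot apply there
e.g. op1, op2, op4, op3 (pending dropped): illegal at step 2, since op2 poll() → empty cannot apply there

not linearizable — minimal violating prefix: 9 events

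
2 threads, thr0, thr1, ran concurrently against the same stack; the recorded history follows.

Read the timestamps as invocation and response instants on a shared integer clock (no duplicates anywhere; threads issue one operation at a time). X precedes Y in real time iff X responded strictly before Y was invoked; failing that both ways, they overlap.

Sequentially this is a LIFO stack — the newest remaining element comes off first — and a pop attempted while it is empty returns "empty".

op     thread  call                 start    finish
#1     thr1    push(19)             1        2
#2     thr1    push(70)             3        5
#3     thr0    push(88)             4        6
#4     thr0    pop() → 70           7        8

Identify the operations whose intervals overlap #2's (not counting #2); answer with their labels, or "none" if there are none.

#3

#2 spans [3,5]: anything still running between times 3 and 5 counts as concurrent
#1 [1,2]: before
#3 [4,6]: concurrent
#4 [7,8]: after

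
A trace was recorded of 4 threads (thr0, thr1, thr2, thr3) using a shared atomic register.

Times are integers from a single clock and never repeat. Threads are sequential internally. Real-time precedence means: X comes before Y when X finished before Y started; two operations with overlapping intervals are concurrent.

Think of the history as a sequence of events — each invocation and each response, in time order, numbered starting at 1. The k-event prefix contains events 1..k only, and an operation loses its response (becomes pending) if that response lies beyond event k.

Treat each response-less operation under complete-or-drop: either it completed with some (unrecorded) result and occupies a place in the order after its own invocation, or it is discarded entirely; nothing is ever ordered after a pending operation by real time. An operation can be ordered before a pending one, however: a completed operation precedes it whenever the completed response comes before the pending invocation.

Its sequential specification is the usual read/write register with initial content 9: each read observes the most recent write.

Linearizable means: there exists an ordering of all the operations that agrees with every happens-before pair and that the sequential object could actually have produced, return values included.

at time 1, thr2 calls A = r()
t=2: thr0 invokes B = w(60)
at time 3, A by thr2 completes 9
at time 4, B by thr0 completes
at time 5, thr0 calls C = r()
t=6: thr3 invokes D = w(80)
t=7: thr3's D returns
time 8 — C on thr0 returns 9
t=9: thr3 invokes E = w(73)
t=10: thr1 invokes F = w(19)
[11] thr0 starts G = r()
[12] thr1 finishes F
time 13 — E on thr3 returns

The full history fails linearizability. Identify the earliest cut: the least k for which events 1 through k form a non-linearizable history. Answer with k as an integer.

8

one valid order for events 1..7 is A, B, C, D:
1. A r() → 9, leaving value 9
2. B w(60), leaving value 60
3. C r() (pending, included), leaving value 60
4. D w(80), leaving value 80
at event 8 (C's time-8 response) nothing linearizes any more
sample order A, B, C, D stalls at step 3 — C r() → 9 has no legal effect
sample order A, B, D, C stalls at step 4 — C r() → 9 has no legal effect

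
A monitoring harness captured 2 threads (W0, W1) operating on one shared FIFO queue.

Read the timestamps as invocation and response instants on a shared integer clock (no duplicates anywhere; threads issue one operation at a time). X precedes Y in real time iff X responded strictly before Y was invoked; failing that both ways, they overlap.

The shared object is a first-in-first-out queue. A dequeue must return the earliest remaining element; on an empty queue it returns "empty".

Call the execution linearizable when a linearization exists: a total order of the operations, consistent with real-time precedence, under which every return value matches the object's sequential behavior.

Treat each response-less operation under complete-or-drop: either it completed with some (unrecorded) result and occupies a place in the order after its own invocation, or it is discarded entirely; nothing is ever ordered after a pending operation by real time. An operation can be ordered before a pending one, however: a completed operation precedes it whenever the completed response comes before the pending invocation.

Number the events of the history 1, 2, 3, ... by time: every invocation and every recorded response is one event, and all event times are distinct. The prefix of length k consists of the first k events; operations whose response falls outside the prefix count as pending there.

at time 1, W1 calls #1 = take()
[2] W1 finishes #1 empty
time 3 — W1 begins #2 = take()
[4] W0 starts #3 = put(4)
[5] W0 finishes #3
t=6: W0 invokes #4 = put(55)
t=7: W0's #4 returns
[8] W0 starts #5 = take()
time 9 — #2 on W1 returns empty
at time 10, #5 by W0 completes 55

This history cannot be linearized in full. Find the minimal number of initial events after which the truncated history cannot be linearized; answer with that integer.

events 1..9 are linearizable, e.g. via #1, #2, #3, #4:
1. #1 take() → empty, leaving queue <>
2. #2 take() → empty, leaving queue <>
3. #3 put(4), leaving queue <4>
4. #4 put(55), leaving queue <4,55>
once event 10 joins (#5's response, time 10), exhaustive search finds no witness
take #1, #2, #3, #4, #5: step 5 already fails, because #5 take() → 55 cannot occur there
take #1, #3, #2, #4, #5: step 3 already fails, because #2 take() → empty cannot occur there

10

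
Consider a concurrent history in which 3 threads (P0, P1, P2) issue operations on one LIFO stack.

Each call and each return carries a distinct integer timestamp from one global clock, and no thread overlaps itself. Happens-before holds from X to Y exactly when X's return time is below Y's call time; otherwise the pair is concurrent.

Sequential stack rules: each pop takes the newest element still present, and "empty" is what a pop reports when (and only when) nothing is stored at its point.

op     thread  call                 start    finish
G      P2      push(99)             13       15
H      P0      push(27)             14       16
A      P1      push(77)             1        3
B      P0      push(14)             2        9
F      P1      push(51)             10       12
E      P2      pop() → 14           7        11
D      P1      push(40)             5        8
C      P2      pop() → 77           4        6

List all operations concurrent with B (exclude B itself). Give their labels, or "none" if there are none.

A, C, D, E

B runs from 2 to 9; window-overlapping ops are concurrent
A [1,3]: concurrent
C [4,6]: concurrent
D [5,8]: concurrent
E [7,11]: concurrent
F [10,12]: after
G [13,15]: after
H [14,16]: after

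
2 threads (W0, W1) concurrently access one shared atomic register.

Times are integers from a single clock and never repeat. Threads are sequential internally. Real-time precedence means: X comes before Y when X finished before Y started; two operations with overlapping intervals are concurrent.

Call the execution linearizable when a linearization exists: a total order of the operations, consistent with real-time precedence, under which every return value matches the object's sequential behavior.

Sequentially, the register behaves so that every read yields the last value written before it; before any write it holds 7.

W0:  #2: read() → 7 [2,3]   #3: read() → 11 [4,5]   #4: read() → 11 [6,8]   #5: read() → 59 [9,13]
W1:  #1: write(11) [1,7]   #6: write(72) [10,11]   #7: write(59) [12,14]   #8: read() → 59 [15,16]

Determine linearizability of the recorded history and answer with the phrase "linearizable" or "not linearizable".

linearizable

witness order: #2, #1, #3, #4, #6, #7, #5, #8
after step 1 (#2 read() → 7): value 7
after step 2 (#1 write(11)): value 11
after step 3 (#3 read() → 11): value 11
after step 4 (#4 read() → 11): value 11
after step 5 (#6 write(72)): value 72
after step 6 (#7 write(59)): value 59
after step 7 (#5 read() → 59): value 59
after step 8 (#8 read() → 59): value 59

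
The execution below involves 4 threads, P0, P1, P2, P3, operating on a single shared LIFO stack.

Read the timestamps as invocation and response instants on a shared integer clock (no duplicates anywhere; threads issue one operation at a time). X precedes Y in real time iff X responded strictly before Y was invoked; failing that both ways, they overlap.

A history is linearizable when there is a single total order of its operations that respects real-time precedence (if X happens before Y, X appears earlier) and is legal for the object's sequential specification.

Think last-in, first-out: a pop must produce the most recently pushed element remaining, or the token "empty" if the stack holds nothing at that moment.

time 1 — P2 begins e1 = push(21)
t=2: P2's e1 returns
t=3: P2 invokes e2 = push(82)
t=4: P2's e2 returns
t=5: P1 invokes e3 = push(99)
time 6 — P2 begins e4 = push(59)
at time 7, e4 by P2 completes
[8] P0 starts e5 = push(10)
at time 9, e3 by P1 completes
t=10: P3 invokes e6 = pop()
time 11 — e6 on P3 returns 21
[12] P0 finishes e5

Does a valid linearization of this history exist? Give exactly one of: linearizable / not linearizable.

not linearizable

events 1..10 are fine; event 11 — the response of e6 at time 11 — makes the prefix non-linearizable
2 orders of the 5 completed LIFO stack ops respect real time; none is legal
completion choices over the 1 pending operation (e5) were checked; none helps
for example e1, e2, e3, e4, e6 (pending dropped) fails at step 5: e6 pop() → 21 is not legal there
for example e1, e2, e4, e3, e6 (pending dropped) fails at step 5: e6 pop() → 21 is not legal there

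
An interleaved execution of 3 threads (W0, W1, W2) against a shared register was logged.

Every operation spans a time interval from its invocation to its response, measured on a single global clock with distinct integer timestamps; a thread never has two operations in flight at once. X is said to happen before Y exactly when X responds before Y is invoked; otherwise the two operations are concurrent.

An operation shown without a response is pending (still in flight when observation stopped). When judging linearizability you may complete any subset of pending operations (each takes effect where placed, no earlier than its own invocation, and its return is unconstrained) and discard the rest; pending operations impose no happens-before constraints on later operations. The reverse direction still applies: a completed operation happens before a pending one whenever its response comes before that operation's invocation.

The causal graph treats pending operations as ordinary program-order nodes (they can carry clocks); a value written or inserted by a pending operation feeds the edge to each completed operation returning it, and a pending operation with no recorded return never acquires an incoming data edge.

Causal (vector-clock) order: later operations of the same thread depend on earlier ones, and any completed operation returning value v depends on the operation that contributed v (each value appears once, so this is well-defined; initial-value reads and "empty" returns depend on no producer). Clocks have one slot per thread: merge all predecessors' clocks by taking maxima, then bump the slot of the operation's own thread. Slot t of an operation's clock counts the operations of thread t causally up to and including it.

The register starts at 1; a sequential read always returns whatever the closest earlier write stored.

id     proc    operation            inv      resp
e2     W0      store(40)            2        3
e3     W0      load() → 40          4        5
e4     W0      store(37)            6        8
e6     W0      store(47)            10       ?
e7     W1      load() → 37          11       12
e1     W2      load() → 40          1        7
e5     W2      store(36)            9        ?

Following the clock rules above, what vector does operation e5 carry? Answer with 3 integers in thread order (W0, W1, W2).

(1, 0, 2)

VC(e2, invoked at 2): no causal predecessors; +1 on W0 → (1, 0, 0)
merge at e1 (invoked 1): VC(e2)=(1, 0, 0), own-thread bump on W2 → (1, 0, 1)
merge at e3 (invoked 4): VC(e2)=(1, 0, 0), own-thread bump on W0 → (2, 0, 0)
merge at e5 (invoked 9): VC(e1)=(1, 0, 1), own-thread bump on W2 → (1, 0, 2)
merge at e4 (invoked 6): VC(e3)=(2, 0, 0), own-thread bump on W0 → (3, 0, 0)
merge at e7 (invoked 11): VC(e4)=(3, 0, 0), own-thread bump on W1 → (3, 1, 0)
merge at e6 (invoked 10): VC(e4)=(3, 0, 0), own-thread bump on W0 → (4, 0, 0)
target: VC(e5) = (1, 0, 2)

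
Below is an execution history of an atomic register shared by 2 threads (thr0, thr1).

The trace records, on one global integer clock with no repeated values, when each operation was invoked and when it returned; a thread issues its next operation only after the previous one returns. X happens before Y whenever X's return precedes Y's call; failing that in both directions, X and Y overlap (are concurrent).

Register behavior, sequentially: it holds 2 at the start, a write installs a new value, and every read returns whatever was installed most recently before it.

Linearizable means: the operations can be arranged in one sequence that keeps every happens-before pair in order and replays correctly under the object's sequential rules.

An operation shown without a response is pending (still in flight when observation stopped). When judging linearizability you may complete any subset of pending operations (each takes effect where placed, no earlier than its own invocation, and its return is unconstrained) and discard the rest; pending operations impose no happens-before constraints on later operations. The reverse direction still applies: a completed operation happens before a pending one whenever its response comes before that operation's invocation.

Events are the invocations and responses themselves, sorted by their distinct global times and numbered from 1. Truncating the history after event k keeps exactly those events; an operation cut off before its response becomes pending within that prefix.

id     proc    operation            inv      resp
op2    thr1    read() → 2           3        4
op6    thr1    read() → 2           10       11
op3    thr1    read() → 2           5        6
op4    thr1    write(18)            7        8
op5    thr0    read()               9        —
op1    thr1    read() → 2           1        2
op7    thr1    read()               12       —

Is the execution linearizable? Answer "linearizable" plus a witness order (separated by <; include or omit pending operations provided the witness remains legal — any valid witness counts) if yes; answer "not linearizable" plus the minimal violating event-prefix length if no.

not linearizable — minimal violating prefix: 11 events

prefix check: 1..10 passes, 1..11 fails once op6's time-11 response joins
exactly one order of the 5 completed ops respects real time; the atomic register replay fails
completion choices over the 1 pending operation (op5) were checked; none helps
e.g. op1, op2, op3, op4, op6 (pending dropped): illegal at step 5, since op6 read() → 2 cannot apply there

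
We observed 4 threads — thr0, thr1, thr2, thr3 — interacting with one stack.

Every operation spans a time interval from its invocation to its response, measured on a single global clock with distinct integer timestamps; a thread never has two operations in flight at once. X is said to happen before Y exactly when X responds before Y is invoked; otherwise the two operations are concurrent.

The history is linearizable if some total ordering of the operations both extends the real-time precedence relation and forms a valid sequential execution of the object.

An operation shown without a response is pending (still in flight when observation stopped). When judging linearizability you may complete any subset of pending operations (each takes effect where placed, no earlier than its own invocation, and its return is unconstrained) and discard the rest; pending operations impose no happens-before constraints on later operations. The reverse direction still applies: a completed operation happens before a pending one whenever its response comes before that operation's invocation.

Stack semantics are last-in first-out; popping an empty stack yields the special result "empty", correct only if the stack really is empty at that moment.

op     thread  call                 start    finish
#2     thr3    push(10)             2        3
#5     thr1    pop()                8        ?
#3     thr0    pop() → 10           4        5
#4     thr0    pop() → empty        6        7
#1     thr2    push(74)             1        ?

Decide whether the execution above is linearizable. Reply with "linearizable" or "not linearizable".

a witness: #2, #3, #4
after step 1 (#2 push(10)): stack <10>
after step 2 (#3 pop() → 10): stack <>
after step 3 (#4 pop() → empty): stack <>

linearizable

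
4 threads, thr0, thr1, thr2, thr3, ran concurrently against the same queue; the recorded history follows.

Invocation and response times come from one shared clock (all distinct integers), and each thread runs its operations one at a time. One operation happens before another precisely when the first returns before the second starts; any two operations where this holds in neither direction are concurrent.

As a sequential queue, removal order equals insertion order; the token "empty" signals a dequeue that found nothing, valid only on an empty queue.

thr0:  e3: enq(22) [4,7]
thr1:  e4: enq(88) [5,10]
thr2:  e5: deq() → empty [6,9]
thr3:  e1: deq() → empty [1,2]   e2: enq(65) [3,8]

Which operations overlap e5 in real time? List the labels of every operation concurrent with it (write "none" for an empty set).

e2, e3, e4

overlap test against e5 [6,9]: concurrent iff the interval meets 6..9
e1 [1,2]: before
e2 [3,8]: concurrent
e3 [4,7]: concurrent
e4 [5,10]: concurrent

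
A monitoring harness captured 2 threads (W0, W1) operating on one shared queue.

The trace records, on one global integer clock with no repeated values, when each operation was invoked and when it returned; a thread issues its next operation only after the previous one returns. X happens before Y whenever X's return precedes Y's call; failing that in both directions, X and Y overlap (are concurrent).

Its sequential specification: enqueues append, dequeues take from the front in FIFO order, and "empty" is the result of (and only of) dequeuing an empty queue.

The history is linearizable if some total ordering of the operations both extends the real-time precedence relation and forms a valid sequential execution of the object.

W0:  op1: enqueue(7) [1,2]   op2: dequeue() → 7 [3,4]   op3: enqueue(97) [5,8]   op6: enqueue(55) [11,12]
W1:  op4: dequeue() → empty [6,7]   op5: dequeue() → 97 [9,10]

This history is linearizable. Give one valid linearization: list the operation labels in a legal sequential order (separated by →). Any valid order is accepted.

op1 → op2 → op4 → op3 → op5 → op6

step 1: op1 enqueue(7) — queue <7>
step 2: op2 dequeue() → 7 — queue <>
step 3: op4 dequeue() → empty — queue <>
step 4: op3 enqueue(97) — queue <97>
step 5: op5 dequeue() → 97 — queue <>
step 6: op6 enqueue(55) — queue <55>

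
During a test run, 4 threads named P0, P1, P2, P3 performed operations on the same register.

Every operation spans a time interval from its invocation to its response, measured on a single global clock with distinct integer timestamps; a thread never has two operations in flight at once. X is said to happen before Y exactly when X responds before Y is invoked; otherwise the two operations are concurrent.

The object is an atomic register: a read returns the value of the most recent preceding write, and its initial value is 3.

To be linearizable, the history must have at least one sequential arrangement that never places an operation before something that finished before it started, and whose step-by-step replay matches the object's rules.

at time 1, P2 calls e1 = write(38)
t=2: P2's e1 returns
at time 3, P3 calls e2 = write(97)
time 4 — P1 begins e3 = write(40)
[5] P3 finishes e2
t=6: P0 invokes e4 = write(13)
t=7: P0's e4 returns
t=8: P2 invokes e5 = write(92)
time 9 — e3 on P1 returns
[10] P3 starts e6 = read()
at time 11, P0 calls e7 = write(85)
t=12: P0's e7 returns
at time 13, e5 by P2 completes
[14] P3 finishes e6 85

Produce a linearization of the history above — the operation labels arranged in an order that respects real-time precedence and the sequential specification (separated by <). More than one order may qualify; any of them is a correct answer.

e1 < e2 < e3 < e4 < e5 < e7 < e6

step 1: e1 write(38) — value 38
step 2: e2 write(97) — value 97
step 3: e3 write(40) — value 40
step 4: e4 write(13) — value 13
step 5: e5 write(92) — value 92
step 6: e7 write(85) — value 85
step 7: e6 read() → 85 — value 85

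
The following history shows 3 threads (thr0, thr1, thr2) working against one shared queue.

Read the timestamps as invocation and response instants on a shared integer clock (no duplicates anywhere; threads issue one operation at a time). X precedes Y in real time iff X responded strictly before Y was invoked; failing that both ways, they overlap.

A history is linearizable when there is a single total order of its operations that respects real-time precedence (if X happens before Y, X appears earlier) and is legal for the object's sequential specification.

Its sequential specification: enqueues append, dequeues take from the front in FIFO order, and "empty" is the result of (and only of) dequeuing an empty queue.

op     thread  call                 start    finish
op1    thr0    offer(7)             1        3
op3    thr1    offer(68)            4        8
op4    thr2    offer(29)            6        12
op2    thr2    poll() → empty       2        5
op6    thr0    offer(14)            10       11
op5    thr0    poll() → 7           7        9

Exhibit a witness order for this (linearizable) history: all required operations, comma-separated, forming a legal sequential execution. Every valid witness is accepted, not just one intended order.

op2, op1, op3, op4, op5, op6

1. op2 poll() → empty, leaving queue <>
2. op1 offer(7), leaving queue <7>
3. op3 offer(68), leaving queue <7,68>
4. op4 offer(29), leaving queue <7,68,29>
5. op5 poll() → 7, leaving queue <68,29>
6. op6 offer(14), leaving queue <68,29,14>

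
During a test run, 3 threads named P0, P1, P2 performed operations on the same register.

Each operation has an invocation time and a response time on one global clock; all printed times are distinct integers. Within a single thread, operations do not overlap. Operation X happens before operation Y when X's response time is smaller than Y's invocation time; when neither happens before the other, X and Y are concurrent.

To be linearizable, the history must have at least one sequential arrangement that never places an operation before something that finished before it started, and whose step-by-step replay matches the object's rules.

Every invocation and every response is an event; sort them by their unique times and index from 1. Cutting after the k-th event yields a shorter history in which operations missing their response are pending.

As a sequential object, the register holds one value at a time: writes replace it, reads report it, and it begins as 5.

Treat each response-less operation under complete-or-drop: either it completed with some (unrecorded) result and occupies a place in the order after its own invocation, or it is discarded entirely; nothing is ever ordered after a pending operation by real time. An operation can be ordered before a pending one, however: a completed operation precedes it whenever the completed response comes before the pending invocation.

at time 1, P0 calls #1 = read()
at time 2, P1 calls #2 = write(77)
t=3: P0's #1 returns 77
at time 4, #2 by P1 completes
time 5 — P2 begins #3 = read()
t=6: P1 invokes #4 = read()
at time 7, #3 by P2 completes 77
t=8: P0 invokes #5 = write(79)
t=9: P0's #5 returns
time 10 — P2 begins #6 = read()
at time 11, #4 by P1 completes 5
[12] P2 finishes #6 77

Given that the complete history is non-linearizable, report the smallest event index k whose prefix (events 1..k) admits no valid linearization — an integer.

events 1..10 are linearizable, e.g. via #2, #1, #3, #4, #5:
step 1: #2 write(77) — value 77
step 2: #1 read() → 77 — value 77
step 3: #3 read() → 77 — value 77
step 4: #4 read() (pending, included) — value 77
step 5: #5 write(79) — value 79
event 11 — #4's response, time 11 — after it, nothing linearizes
completion choices over the 1 pending operation (#6) were checked; none helps
e.g. #1, #2, #3, #4, #5 (pending dropped): illegal at step 1, since #1 read() → 77 cannot apply there
e.g. #1, #2, #3, #5, #4 (pending dropped): illegal at step 1, since #1 read() → 77 cannot apply there

11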